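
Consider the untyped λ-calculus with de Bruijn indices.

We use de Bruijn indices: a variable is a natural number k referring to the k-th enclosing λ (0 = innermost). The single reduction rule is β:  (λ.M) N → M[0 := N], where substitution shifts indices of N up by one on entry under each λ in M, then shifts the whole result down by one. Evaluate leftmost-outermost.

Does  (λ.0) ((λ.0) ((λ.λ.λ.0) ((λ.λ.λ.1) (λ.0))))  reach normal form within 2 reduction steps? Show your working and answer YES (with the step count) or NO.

Answer: NO — after 2 steps the term is (λ.λ.λ.0) ((λ.λ.λ.1) (λ.0)), not yet normal

Derivation:
  start: (λ.0) ((λ.0) ((λ.λ.λ.0) ((λ.λ.λ.1) (λ.0))))
  →1  (λ.0) ((λ.λ.λ.0) ((λ.λ.λ.1) (λ.0)))
  →2  (λ.λ.λ.0) ((λ.λ.λ.1) (λ.0))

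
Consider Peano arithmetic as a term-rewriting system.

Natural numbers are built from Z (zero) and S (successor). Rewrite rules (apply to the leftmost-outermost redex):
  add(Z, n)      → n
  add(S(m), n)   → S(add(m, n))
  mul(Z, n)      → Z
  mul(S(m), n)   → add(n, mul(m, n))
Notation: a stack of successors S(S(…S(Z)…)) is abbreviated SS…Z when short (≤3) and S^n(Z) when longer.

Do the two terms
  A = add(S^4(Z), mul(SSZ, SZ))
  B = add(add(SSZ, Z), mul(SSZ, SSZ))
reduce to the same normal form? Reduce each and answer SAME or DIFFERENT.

Term A:
  start: add(S^4(Z), mul(SSZ, SZ))
  step 1: S(add(SSSZ, mul(SSZ, SZ)))
  step 2: S(S(add(SSZ, mul(SSZ, SZ))))
  step 3: S(S(S(add(SZ, mul(SSZ, SZ)))))
  step 4: S(S(S(S(add(Z, mul(SSZ, SZ))))))
  step 5: S(S(S(S(mul(SSZ, SZ)))))
  step 6: S(S(S(S(add(SZ, mul(SZ, SZ))))))
  step 7: S(S(S(S(S(add(Z, mul(SZ, SZ)))))))
  step 8: S(S(S(S(S(mul(SZ, SZ))))))
  step 9: S(S(S(S(S(add(SZ, mul(Z, SZ)))))))
  step 10: S(S(S(S(S(S(add(Z, mul(Z, SZ))))))))
  step 11: S(S(S(S(S(S(mul(Z, SZ)))))))
  step 12: S^6(Z)

Term B:
  start: add(add(SSZ, Z), mul(SSZ, SSZ))
  step 1: add(S(add(SZ, Z)), mul(SSZ, SSZ))
  step 2: S(add(add(SZ, Z), mul(SSZ, SSZ)))
  step 3: S(add(S(add(Z, Z)), mul(SSZ, SSZ)))
  step 4: S(S(add(add(Z, Z), mul(SSZ, SSZ))))
  step 5: S(S(add(Z, mul(SSZ, SSZ))))
  step 6: S(S(mul(SSZ, SSZ)))
  step 7: S(S(add(SSZ, mul(SZ, SSZ))))
  step 8: S(S(S(add(SZ, mul(SZ, SSZ)))))
  step 9: S(S(S(S(add(Z, mul(SZ, SSZ))))))
  step 10: S(S(S(S(mul(SZ, SSZ)))))
  step 11: S(S(S(S(add(SSZ, mul(Z, SSZ))))))
  step 12: S(S(S(S(S(add(SZ, mul(Z, SSZ)))))))
  step 13: S(S(S(S(S(S(add(Z, mul(Z, SSZ))))))))
  step 14: S(S(S(S(S(S(mul(Z, SSZ)))))))
  step 15: S^6(Z)

Answer: SAME — A ⇓ S^6(Z), B ⇓ S^6(Z)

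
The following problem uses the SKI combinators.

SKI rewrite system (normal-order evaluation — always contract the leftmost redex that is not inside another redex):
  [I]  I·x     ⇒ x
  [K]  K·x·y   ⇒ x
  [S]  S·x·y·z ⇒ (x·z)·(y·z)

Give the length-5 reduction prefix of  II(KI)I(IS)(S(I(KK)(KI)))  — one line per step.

  start: II(KI)I(IS)(S(I(KK)(KI)))
  →1  I(KI)I(IS)(S(I(KK)(KI)))
  →2  KII(IS)(S(I(KK)(KI)))
  →3  I(IS)(S(I(KK)(KI)))
  →4  IS(S(I(KK)(KI)))
  →5  S(S(I(KK)(KI)))

Answer: after 5 steps: S(S(I(KK)(KI)))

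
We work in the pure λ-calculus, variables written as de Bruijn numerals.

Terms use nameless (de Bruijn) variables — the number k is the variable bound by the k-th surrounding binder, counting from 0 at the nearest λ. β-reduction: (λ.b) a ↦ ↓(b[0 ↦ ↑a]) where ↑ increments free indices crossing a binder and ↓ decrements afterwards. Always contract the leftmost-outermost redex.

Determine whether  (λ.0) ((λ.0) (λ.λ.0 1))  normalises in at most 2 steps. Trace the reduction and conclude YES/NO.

  start: (λ.0) ((λ.0) (λ.λ.0 1))
  step 1: (λ.0) (λ.λ.0 1)
  step 2: λ.λ.0 1

Answer: YES — reaches normal form λ.λ.0 1 in 2 ≤ 2 steps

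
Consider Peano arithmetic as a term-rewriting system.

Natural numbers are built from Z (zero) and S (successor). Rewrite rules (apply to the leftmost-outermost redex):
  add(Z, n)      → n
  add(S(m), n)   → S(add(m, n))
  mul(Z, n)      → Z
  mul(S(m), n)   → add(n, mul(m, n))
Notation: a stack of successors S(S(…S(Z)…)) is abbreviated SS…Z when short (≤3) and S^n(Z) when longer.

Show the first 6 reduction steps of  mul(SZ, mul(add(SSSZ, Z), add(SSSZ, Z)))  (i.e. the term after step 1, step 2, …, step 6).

Answer: after 6 steps: S(add(add(add(SSZ, Z), mul(add(SSZ, Z), add(SSSZ, Z))), mul(Z, mul(add(SSSZ, Z), add(SSSZ, Z)))))

Working:
  start: mul(SZ, mul(add(SSSZ, Z), add(SSSZ, Z)))
  [1] add(mul(add(SSSZ, Z), add(SSSZ, Z)), mul(Z, mul(add(SSSZ, Z), add(SSSZ, Z))))
  [2] add(mul(S(add(SSZ, Z)), add(SSSZ, Z)), mul(Z, mul(add(SSSZ, Z), add(SSSZ, Z))))
  [3] add(add(add(SSSZ, Z), mul(add(SSZ, Z), add(SSSZ, Z))), mul(Z, mul(add(SSSZ, Z), add(SSSZ, Z))))
  [4] add(add(S(add(SSZ, Z)), mul(add(SSZ, Z), add(SSSZ, Z))), mul(Z, mul(add(SSSZ, Z), add(SSSZ, Z))))
  [5] add(S(add(add(SSZ, Z), mul(add(SSZ, Z), add(SSSZ, Z)))), mul(Z, mul(add(SSSZ, Z), add(SSSZ, Z))))
  [6] S(add(add(add(SSZ, Z), mul(add(SSZ, Z), add(SSSZ, Z))), mul(Z, mul(add(SSSZ, Z), add(SSSZ, Z)))))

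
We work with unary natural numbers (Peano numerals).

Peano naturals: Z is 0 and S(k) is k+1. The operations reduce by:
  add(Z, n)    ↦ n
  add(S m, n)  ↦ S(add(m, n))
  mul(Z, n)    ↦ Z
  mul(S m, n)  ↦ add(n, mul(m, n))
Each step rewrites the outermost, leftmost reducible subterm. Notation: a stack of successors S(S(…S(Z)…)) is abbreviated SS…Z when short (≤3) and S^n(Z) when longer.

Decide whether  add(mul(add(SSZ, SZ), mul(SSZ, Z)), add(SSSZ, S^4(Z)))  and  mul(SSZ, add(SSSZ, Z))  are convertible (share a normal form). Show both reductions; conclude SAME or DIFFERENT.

Answer: DIFFERENT — A ⇓ S^7(Z), B ⇓ S^6(Z)

Reduction:
Term A:
  start: add(mul(add(SSZ, SZ), mul(SSZ, Z)), add(SSSZ, S^4(Z)))
  →1  add(mul(S(add(SZ, SZ)), mul(SSZ, Z)), add(SSSZ, S^4(Z)))
  →2  add(add(mul(SSZ, Z), mul(add(SZ, SZ), mul(SSZ, Z))), add(SSSZ, S^4(Z)))
  →3  add(add(add(Z, mul(SZ, Z)), mul(add(SZ, SZ), mul(SSZ, Z))), add(SSSZ, S^4(Z)))
  →4  add(add(mul(SZ, Z), mul(add(SZ, SZ), mul(SSZ, Z))), add(SSSZ, S^4(Z)))
  →5  add(add(add(Z, mul(Z, Z)), mul(add(SZ, SZ), mul(SSZ, Z))), add(SSSZ, S^4(Z)))
  →6  add(add(mul(Z, Z), mul(add(SZ, SZ), mul(SSZ, Z))), add(SSSZ, S^4(Z)))
  →7  add(add(Z, mul(add(SZ, SZ), mul(SSZ, Z))), add(SSSZ, S^4(Z)))
  →8  add(mul(add(SZ, SZ), mul(SSZ, Z)), add(SSSZ, S^4(Z)))
  →9  add(mul(S(add(Z, SZ)), mul(SSZ, Z)), add(SSSZ, S^4(Z)))
  →10  add(add(mul(SSZ, Z), mul(add(Z, SZ), mul(SSZ, Z))), add(SSSZ, S^4(Z)))
  →11  add(add(add(Z, mul(SZ, Z)), mul(add(Z, SZ), mul(SSZ, Z))), add(SSSZ, S^4(Z)))
  →12  add(add(mul(SZ, Z), mul(add(Z, SZ), mul(SSZ, Z))), add(SSSZ, S^4(Z)))
  →13  add(add(add(Z, mul(Z, Z)), mul(add(Z, SZ), mul(SSZ, Z))), add(SSSZ, S^4(Z)))
  →14  add(add(mul(Z, Z), mul(add(Z, SZ), mul(SSZ, Z))), add(SSSZ, S^4(Z)))
  →15  add(add(Z, mul(add(Z, SZ), mul(SSZ, Z))), add(SSSZ, S^4(Z)))
  →16  add(mul(add(Z, SZ), mul(SSZ, Z)), add(SSSZ, S^4(Z)))
  →17  add(mul(SZ, mul(SSZ, Z)), add(SSSZ, S^4(Z)))
  →18  add(add(mul(SSZ, Z), mul(Z, mul(SSZ, Z))), add(SSSZ, S^4(Z)))
  →19  add(add(add(Z, mul(SZ, Z)), mul(Z, mul(SSZ, Z))), add(SSSZ, S^4(Z)))
  →20  add(add(mul(SZ, Z), mul(Z, mul(SSZ, Z))), add(SSSZ, S^4(Z)))
  →21  add(add(add(Z, mul(Z, Z)), mul(Z, mul(SSZ, Z))), add(SSSZ, S^4(Z)))
  →22  add(add(mul(Z, Z), mul(Z, mul(SSZ, Z))), add(SSSZ, S^4(Z)))
  →23  add(add(Z, mul(Z, mul(SSZ, Z))), add(SSSZ, S^4(Z)))
  →24  add(mul(Z, mul(SSZ, Z)), add(SSSZ, S^4(Z)))
  →25  add(Z, add(SSSZ, S^4(Z)))
  →26  add(SSSZ, S^4(Z))
  →27  S(add(SSZ, S^4(Z)))
  →28  S(S(add(SZ, S^4(Z))))
  →29  S(S(S(add(Z, S^4(Z)))))
  →30  S^7(Z)

Term B:
  start: mul(SSZ, add(SSSZ, Z))
  →1  add(add(SSSZ, Z), mul(SZ, add(SSSZ, Z)))
  →2  add(S(add(SSZ, Z)), mul(SZ, add(SSSZ, Z)))
  →3  S(add(add(SSZ, Z), mul(SZ, add(SSSZ, Z))))
  →4  S(add(S(add(SZ, Z)), mul(SZ, add(SSSZ, Z))))
  →5  S(S(add(add(SZ, Z), mul(SZ, add(SSSZ, Z)))))
  →6  S(S(add(S(add(Z, Z)), mul(SZ, add(SSSZ, Z)))))
  →7  S(S(S(add(add(Z, Z), mul(SZ, add(SSSZ, Z))))))
  →8  S(S(S(add(Z, mul(SZ, add(SSSZ, Z))))))
  →9  S(S(S(mul(SZ, add(SSSZ, Z)))))
  →10  S(S(S(add(add(SSSZ, Z), mul(Z, add(SSSZ, Z))))))
  →11  S(S(S(add(S(add(SSZ, Z)), mul(Z, add(SSSZ, Z))))))
  →12  S(S(S(S(add(add(SSZ, Z), mul(Z, add(SSSZ, Z)))))))
  →13  S(S(S(S(add(S(add(SZ, Z)), mul(Z, add(SSSZ, Z)))))))
  →14  S(S(S(S(S(add(add(SZ, Z), mul(Z, add(SSSZ, Z))))))))
  →15  S(S(S(S(S(add(S(add(Z, Z)), mul(Z, add(SSSZ, Z))))))))
  →16  S(S(S(S(S(S(add(add(Z, Z), mul(Z, add(SSSZ, Z)))))))))
  →17  S(S(S(S(S(S(add(Z, mul(Z, add(SSSZ, Z)))))))))
  →18  S(S(S(S(S(S(mul(Z, add(SSSZ, Z))))))))
  →19  S^6(Z)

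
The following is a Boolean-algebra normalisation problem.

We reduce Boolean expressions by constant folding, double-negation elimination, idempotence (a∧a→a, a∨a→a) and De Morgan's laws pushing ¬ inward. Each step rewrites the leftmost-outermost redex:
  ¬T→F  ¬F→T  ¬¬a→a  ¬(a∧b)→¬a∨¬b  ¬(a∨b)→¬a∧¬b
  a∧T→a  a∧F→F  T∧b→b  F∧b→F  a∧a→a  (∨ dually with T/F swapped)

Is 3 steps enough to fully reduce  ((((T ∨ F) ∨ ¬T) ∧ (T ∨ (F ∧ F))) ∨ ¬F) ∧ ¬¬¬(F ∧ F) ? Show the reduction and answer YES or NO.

Answer: NO — after 3 steps the term is ((T ∨ (F ∧ F)) ∨ ¬F) ∧ ¬¬¬(F ∧ F), not yet normal

Reduction:
  start: ((((T ∨ F) ∨ ¬T) ∧ (T ∨ (F ∧ F))) ∨ ¬F) ∧ ¬¬¬(F ∧ F)
  step 1: (((T ∨ ¬T) ∧ (T ∨ (F ∧ F))) ∨ ¬F) ∧ ¬¬¬(F ∧ F)
  step 2: ((T ∧ (T ∨ (F ∧ F))) ∨ ¬F) ∧ ¬¬¬(F ∧ F)
  step 3: ((T ∨ (F ∧ F)) ∨ ¬F) ∧ ¬¬¬(F ∧ F)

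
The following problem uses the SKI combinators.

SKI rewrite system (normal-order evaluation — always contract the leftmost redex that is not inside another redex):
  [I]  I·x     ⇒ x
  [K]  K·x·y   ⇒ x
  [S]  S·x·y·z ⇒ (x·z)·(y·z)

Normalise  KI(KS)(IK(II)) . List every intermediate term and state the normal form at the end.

Answer: normal form = KI  (in 4 steps)

Derivation:
  start: KI(KS)(IK(II))
  [1] I(IK(II))
  [2] IK(II)
  [3] K(II)
  [4] KI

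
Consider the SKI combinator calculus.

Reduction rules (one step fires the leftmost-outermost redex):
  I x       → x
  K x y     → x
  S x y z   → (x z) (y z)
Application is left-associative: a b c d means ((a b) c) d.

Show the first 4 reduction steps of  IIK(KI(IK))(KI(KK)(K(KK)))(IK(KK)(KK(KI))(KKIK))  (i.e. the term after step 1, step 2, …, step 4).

Answer: after 4 steps: I(IK(KK)(KK(KI))(KKIK))

Working:
  start: IIK(KI(IK))(KI(KK)(K(KK)))(IK(KK)(KK(KI))(KKIK))
  →1  IK(KI(IK))(KI(KK)(K(KK)))(IK(KK)(KK(KI))(KKIK))
  →2  K(KI(IK))(KI(KK)(K(KK)))(IK(KK)(KK(KI))(KKIK))
  →3  KI(IK)(IK(KK)(KK(KI))(KKIK))
  →4  I(IK(KK)(KK(KI))(KKIK))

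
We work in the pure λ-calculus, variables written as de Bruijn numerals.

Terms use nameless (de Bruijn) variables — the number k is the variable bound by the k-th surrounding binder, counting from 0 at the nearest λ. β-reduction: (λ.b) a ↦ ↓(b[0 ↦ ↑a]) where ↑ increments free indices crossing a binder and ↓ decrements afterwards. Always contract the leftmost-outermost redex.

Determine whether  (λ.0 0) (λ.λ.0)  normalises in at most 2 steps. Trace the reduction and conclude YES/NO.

  start: (λ.0 0) (λ.λ.0)
  step 1: (λ.λ.0) (λ.λ.0)
  step 2: λ.0

Answer: YES — reaches normal form λ.0 in 2 ≤ 2 steps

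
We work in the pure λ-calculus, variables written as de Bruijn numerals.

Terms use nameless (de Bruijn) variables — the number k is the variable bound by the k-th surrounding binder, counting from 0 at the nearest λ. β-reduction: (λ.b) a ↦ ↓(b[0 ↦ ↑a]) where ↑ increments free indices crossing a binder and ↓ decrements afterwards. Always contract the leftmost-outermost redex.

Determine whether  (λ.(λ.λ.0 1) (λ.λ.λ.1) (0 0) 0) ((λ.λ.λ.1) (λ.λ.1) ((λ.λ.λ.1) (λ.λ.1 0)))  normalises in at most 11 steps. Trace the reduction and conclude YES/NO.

Answer: YES — reaches normal form λ.λ.λ.1 in 9 ≤ 11 steps

Working:
  start: (λ.(λ.λ.0 1) (λ.λ.λ.1) (0 0) 0) ((λ.λ.λ.1) (λ.λ.1) ((λ.λ.λ.1) (λ.λ.1 0)))
  [1] (λ.λ.0 1) (λ.λ.λ.1) ((λ.λ.λ.1) (λ.λ.1) ((λ.λ.λ.1) (λ.λ.1 0)) ((λ.λ.λ.1) (λ.λ.1) ((λ.λ.λ.1) (λ.λ.1 0)))) ((λ.λ.λ.1) (λ.λ.1) ((λ.λ.λ.1) (λ.λ.1 0)))
  [2] (λ.0 (λ.λ.λ.1)) ((λ.λ.λ.1) (λ.λ.1) ((λ.λ.λ.1) (λ.λ.1 0)) ((λ.λ.λ.1) (λ.λ.1) ((λ.λ.λ.1) (λ.λ.1 0)))) ((λ.λ.λ.1) (λ.λ.1) ((λ.λ.λ.1) (λ.λ.1 0)))
  [3] (λ.λ.λ.1) (λ.λ.1) ((λ.λ.λ.1) (λ.λ.1 0)) ((λ.λ.λ.1) (λ.λ.1) ((λ.λ.λ.1) (λ.λ.1 0))) (λ.λ.λ.1) ((λ.λ.λ.1) (λ.λ.1) ((λ.λ.λ.1) (λ.λ.1 0)))
  [4] (λ.λ.1) ((λ.λ.λ.1) (λ.λ.1 0)) ((λ.λ.λ.1) (λ.λ.1) ((λ.λ.λ.1) (λ.λ.1 0))) (λ.λ.λ.1) ((λ.λ.λ.1) (λ.λ.1) ((λ.λ.λ.1) (λ.λ.1 0)))
  [5] (λ.(λ.λ.λ.1) (λ.λ.1 0)) ((λ.λ.λ.1) (λ.λ.1) ((λ.λ.λ.1) (λ.λ.1 0))) (λ.λ.λ.1) ((λ.λ.λ.1) (λ.λ.1) ((λ.λ.λ.1) (λ.λ.1 0)))
  [6] (λ.λ.λ.1) (λ.λ.1 0) (λ.λ.λ.1) ((λ.λ.λ.1) (λ.λ.1) ((λ.λ.λ.1) (λ.λ.1 0)))
  [7] (λ.λ.1) (λ.λ.λ.1) ((λ.λ.λ.1) (λ.λ.1) ((λ.λ.λ.1) (λ.λ.1 0)))
  [8] (λ.λ.λ.λ.1) ((λ.λ.λ.1) (λ.λ.1) ((λ.λ.λ.1) (λ.λ.1 0)))
  [9] λ.λ.λ.1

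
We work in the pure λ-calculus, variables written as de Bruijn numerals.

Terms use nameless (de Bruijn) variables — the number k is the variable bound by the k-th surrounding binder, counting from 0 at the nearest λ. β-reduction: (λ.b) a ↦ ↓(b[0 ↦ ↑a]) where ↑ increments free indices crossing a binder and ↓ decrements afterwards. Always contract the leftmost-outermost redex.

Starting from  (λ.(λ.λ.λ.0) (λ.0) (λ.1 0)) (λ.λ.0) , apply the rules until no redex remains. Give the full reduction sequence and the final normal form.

Answer: normal form = λ.0  (in 3 steps)

Working:
  start: (λ.(λ.λ.λ.0) (λ.0) (λ.1 0)) (λ.λ.0)
  [1] (λ.λ.λ.0) (λ.0) (λ.(λ.λ.0) 0)
  [2] (λ.λ.0) (λ.(λ.λ.0) 0)
  [3] λ.0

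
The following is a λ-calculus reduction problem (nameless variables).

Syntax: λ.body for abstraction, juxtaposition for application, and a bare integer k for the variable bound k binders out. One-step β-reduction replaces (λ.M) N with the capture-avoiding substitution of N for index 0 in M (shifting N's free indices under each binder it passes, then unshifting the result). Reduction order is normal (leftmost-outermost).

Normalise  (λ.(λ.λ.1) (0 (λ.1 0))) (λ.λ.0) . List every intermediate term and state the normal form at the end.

  start: (λ.(λ.λ.1) (0 (λ.1 0))) (λ.λ.0)
  [1] (λ.λ.1) ((λ.λ.0) (λ.(λ.λ.0) 0))
  [2] λ.(λ.λ.0) (λ.(λ.λ.0) 0)
  [3] λ.λ.0

Answer: normal form = λ.λ.0  (in 3 steps)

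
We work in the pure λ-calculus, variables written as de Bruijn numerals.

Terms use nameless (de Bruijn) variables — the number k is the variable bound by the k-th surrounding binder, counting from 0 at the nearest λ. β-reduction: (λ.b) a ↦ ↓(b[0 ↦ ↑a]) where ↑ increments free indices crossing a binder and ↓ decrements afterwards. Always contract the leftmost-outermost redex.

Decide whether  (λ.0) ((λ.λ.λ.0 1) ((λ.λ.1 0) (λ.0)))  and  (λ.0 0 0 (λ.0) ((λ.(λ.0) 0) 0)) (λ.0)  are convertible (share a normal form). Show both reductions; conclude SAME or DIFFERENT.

Answer: DIFFERENT — A ⇓ λ.λ.0 1, B ⇓ λ.0

Reduction:
Term A:
  start: (λ.0) ((λ.λ.λ.0 1) ((λ.λ.1 0) (λ.0)))
  [1] (λ.λ.λ.0 1) ((λ.λ.1 0) (λ.0))
  [2] λ.λ.0 1

Term B:
  start: (λ.0 0 0 (λ.0) ((λ.(λ.0) 0) 0)) (λ.0)
  [1] (λ.0) (λ.0) (λ.0) (λ.0) ((λ.(λ.0) 0) (λ.0))
  [2] (λ.0) (λ.0) (λ.0) ((λ.(λ.0) 0) (λ.0))
  [3] (λ.0) (λ.0) ((λ.(λ.0) 0) (λ.0))
  [4] (λ.0) ((λ.(λ.0) 0) (λ.0))
  [5] (λ.(λ.0) 0) (λ.0)
  [6] (λ.0) (λ.0)
  [7] λ.0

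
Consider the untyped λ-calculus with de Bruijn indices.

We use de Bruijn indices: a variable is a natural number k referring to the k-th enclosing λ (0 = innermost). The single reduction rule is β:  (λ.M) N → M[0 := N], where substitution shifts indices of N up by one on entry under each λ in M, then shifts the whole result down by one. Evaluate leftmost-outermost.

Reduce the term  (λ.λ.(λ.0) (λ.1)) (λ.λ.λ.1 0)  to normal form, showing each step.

Answer: normal form = λ.λ.1  (in 2 steps)

Derivation:
  start: (λ.λ.(λ.0) (λ.1)) (λ.λ.λ.1 0)
  step 1: λ.(λ.0) (λ.1)
  step 2: λ.λ.1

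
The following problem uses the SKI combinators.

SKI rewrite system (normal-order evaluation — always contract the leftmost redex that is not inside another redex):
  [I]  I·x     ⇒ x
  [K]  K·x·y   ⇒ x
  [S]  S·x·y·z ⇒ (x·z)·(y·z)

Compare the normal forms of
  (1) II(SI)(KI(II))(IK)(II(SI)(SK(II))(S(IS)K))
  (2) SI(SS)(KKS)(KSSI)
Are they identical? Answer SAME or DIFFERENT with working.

Term A:
  start: II(SI)(KI(II))(IK)(II(SI)(SK(II))(S(IS)K))
  →1  I(SI)(KI(II))(IK)(II(SI)(SK(II))(S(IS)K))
  →2  SI(KI(II))(IK)(II(SI)(SK(II))(S(IS)K))
  →3  I(IK)(KI(II)(IK))(II(SI)(SK(II))(S(IS)K))
  →4  IK(KI(II)(IK))(II(SI)(SK(II))(S(IS)K))
  →5  K(KI(II)(IK))(II(SI)(SK(II))(S(IS)K))
  →6  KI(II)(IK)
  →7  I(IK)
  →8  IK
  →9  K

Term B:
  start: SI(SS)(KKS)(KSSI)
  →1  I(KKS)(SS(KKS))(KSSI)
  →2  KKS(SS(KKS))(KSSI)
  →3  K(SS(KKS))(KSSI)
  →4  SS(KKS)
  →5  SSK

Answer: DIFFERENT — A ⇓ K, B ⇓ SSK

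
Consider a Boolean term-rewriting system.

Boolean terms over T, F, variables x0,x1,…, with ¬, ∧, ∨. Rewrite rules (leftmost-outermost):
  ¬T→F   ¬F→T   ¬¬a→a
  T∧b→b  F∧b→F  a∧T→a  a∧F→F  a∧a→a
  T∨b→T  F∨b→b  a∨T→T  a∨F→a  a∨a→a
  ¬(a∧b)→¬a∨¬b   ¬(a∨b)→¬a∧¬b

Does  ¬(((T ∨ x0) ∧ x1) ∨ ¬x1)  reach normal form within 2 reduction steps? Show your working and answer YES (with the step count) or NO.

Answer: NO — after 2 steps the term is (¬(T ∨ x0) ∨ ¬x1) ∧ ¬¬x1, not yet normal

Reduction:
  start: ¬(((T ∨ x0) ∧ x1) ∨ ¬x1)
  [1] ¬((T ∨ x0) ∧ x1) ∧ ¬¬x1
  [2] (¬(T ∨ x0) ∨ ¬x1) ∧ ¬¬x1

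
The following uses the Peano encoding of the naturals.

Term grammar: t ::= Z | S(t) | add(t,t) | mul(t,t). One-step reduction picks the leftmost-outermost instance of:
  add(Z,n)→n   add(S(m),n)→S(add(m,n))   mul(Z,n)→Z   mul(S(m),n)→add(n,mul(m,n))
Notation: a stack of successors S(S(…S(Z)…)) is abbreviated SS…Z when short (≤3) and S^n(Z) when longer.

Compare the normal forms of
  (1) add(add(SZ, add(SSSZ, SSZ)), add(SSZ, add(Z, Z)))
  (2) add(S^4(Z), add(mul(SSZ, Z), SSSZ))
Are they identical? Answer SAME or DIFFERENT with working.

Term A:
  start: add(add(SZ, add(SSSZ, SSZ)), add(SSZ, add(Z, Z)))
  step 1: add(S(add(Z, add(SSSZ, SSZ))), add(SSZ, add(Z, Z)))
  step 2: S(add(add(Z, add(SSSZ, SSZ)), add(SSZ, add(Z, Z))))
  step 3: S(add(add(SSSZ, SSZ), add(SSZ, add(Z, Z))))
  step 4: S(add(S(add(SSZ, SSZ)), add(SSZ, add(Z, Z))))
  step 5: S(S(add(add(SSZ, SSZ), add(SSZ, add(Z, Z)))))
  step 6: S(S(add(S(add(SZ, SSZ)), add(SSZ, add(Z, Z)))))
  step 7: S(S(S(add(add(SZ, SSZ), add(SSZ, add(Z, Z))))))
  step 8: S(S(S(add(S(add(Z, SSZ)), add(SSZ, add(Z, Z))))))
  step 9: S(S(S(S(add(add(Z, SSZ), add(SSZ, add(Z, Z)))))))
  step 10: S(S(S(S(add(SSZ, add(SSZ, add(Z, Z)))))))
  step 11: S(S(S(S(S(add(SZ, add(SSZ, add(Z, Z))))))))
  step 12: S(S(S(S(S(S(add(Z, add(SSZ, add(Z, Z)))))))))
  step 13: S(S(S(S(S(S(add(SSZ, add(Z, Z))))))))
  step 14: S(S(S(S(S(S(S(add(SZ, add(Z, Z)))))))))
  step 15: S(S(S(S(S(S(S(S(add(Z, add(Z, Z))))))))))
  step 16: S(S(S(S(S(S(S(S(add(Z, Z)))))))))
  step 17: S^8(Z)

Term B:
  start: add(S^4(Z), add(mul(SSZ, Z), SSSZ))
  step 1: S(add(SSSZ, add(mul(SSZ, Z), SSSZ)))
  step 2: S(S(add(SSZ, add(mul(SSZ, Z), SSSZ))))
  step 3: S(S(S(add(SZ, add(mul(SSZ, Z), SSSZ)))))
  step 4: S(S(S(S(add(Z, add(mul(SSZ, Z), SSSZ))))))
  step 5: S(S(S(S(add(mul(SSZ, Z), SSSZ)))))
  step 6: S(S(S(S(add(add(Z, mul(SZ, Z)), SSSZ)))))
  step 7: S(S(S(S(add(mul(SZ, Z), SSSZ)))))
  step 8: S(S(S(S(add(add(Z, mul(Z, Z)), SSSZ)))))
  step 9: S(S(S(S(add(mul(Z, Z), SSSZ)))))
  step 10: S(S(S(S(add(Z, SSSZ)))))
  step 11: S^7(Z)

Answer: DIFFERENT — A ⇓ S^8(Z), B ⇓ S^7(Z)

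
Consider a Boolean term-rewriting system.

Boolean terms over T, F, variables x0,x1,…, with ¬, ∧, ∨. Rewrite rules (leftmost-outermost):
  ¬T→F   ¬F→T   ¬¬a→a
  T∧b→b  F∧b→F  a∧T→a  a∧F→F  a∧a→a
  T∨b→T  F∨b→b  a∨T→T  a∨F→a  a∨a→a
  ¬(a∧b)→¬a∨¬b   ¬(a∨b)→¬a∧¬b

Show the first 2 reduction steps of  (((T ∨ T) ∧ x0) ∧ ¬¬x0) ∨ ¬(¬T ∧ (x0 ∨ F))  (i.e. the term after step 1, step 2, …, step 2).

Answer: after 2 steps: (x0 ∧ ¬¬x0) ∨ ¬(¬T ∧ (x0 ∨ F))

Derivation:
  start: (((T ∨ T) ∧ x0) ∧ ¬¬x0) ∨ ¬(¬T ∧ (x0 ∨ F))
  step 1: ((T ∧ x0) ∧ ¬¬x0) ∨ ¬(¬T ∧ (x0 ∨ F))
  step 2: (x0 ∧ ¬¬x0) ∨ ¬(¬T ∧ (x0 ∨ F))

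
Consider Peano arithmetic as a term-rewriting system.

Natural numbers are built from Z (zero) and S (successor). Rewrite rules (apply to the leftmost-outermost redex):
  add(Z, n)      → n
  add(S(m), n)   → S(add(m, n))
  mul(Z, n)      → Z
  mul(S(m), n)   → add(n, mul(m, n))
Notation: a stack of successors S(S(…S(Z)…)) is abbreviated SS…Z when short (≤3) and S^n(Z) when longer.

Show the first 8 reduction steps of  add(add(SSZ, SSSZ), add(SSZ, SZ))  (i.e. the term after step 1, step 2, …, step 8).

  start: add(add(SSZ, SSSZ), add(SSZ, SZ))
  step 1: add(S(add(SZ, SSSZ)), add(SSZ, SZ))
  step 2: S(add(add(SZ, SSSZ), add(SSZ, SZ)))
  step 3: S(add(S(add(Z, SSSZ)), add(SSZ, SZ)))
  step 4: S(S(add(add(Z, SSSZ), add(SSZ, SZ))))
  step 5: S(S(add(SSSZ, add(SSZ, SZ))))
  step 6: S(S(S(add(SSZ, add(SSZ, SZ)))))
  step 7: S(S(S(S(add(SZ, add(SSZ, SZ))))))
  step 8: S(S(S(S(S(add(Z, add(SSZ, SZ)))))))

Answer: after 8 steps: S(S(S(S(S(add(Z, add(SSZ, SZ)))))))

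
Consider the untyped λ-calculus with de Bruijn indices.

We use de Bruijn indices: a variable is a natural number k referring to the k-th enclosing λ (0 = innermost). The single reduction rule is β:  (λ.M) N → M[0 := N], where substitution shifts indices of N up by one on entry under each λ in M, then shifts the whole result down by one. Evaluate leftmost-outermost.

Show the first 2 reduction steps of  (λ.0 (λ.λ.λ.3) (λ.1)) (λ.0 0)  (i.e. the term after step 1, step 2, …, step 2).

Answer: after 2 steps: (λ.λ.λ.λ.0 0) (λ.λ.λ.λ.0 0) (λ.λ.0 0)

Working:
  start: (λ.0 (λ.λ.λ.3) (λ.1)) (λ.0 0)
  [1] (λ.0 0) (λ.λ.λ.λ.0 0) (λ.λ.0 0)
  [2] (λ.λ.λ.λ.0 0) (λ.λ.λ.λ.0 0) (λ.λ.0 0)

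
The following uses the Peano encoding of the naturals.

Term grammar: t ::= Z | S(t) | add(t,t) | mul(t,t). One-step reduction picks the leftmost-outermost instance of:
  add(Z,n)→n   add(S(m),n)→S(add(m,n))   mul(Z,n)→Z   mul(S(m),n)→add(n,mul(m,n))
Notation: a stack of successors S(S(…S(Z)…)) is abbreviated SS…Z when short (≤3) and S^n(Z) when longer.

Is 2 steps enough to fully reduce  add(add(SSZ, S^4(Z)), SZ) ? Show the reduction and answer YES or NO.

  start: add(add(SSZ, S^4(Z)), SZ)
  step 1: add(S(add(SZ, S^4(Z))), SZ)
  step 2: S(add(add(SZ, S^4(Z)), SZ))

Answer: NO — after 2 steps the term is S(add(add(SZ, S^4(Z)), SZ)), not yet normal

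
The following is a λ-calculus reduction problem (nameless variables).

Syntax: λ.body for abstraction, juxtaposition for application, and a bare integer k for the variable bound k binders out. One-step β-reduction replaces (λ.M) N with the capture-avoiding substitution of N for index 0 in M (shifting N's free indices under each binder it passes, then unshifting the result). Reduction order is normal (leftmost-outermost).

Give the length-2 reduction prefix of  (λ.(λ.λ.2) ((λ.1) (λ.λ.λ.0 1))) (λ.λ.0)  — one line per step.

  start: (λ.(λ.λ.2) ((λ.1) (λ.λ.λ.0 1))) (λ.λ.0)
  step 1: (λ.λ.λ.λ.0) ((λ.λ.λ.0) (λ.λ.λ.0 1))
  step 2: λ.λ.λ.0

Answer: after 2 steps: λ.λ.λ.0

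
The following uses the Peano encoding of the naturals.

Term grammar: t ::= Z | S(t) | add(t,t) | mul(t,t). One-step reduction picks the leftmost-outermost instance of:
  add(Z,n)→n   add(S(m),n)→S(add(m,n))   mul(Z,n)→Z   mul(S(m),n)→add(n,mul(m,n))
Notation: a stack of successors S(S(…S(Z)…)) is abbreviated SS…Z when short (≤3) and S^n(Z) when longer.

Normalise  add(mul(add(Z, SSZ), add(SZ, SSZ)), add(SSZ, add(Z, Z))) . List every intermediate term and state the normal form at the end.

  start: add(mul(add(Z, SSZ), add(SZ, SSZ)), add(SSZ, add(Z, Z)))
  →1  add(mul(SSZ, add(SZ, SSZ)), add(SSZ, add(Z, Z)))
  →2  add(add(add(SZ, SSZ), mul(SZ, add(SZ, SSZ))), add(SSZ, add(Z, Z)))
  →3  add(add(S(add(Z, SSZ)), mul(SZ, add(SZ, SSZ))), add(SSZ, add(Z, Z)))
  →4  add(S(add(add(Z, SSZ), mul(SZ, add(SZ, SSZ)))), add(SSZ, add(Z, Z)))
  →5  S(add(add(add(Z, SSZ), mul(SZ, add(SZ, SSZ))), add(SSZ, add(Z, Z))))
  →6  S(add(add(SSZ, mul(SZ, add(SZ, SSZ))), add(SSZ, add(Z, Z))))
  →7  S(add(S(add(SZ, mul(SZ, add(SZ, SSZ)))), add(SSZ, add(Z, Z))))
  →8  S(S(add(add(SZ, mul(SZ, add(SZ, SSZ))), add(SSZ, add(Z, Z)))))
  →9  S(S(add(S(add(Z, mul(SZ, add(SZ, SSZ)))), add(SSZ, add(Z, Z)))))
  →10  S(S(S(add(add(Z, mul(SZ, add(SZ, SSZ))), add(SSZ, add(Z, Z))))))
  →11  S(S(S(add(mul(SZ, add(SZ, SSZ)), add(SSZ, add(Z, Z))))))
  →12  S(S(S(add(add(add(SZ, SSZ), mul(Z, add(SZ, SSZ))), add(SSZ, add(Z, Z))))))
  →13  S(S(S(add(add(S(add(Z, SSZ)), mul(Z, add(SZ, SSZ))), add(SSZ, add(Z, Z))))))
  →14  S(S(S(add(S(add(add(Z, SSZ), mul(Z, add(SZ, SSZ)))), add(SSZ, add(Z, Z))))))
  →15  S(S(S(S(add(add(add(Z, SSZ), mul(Z, add(SZ, SSZ))), add(SSZ, add(Z, Z)))))))
  →16  S(S(S(S(add(add(SSZ, mul(Z, add(SZ, SSZ))), add(SSZ, add(Z, Z)))))))
  →17  S(S(S(S(add(S(add(SZ, mul(Z, add(SZ, SSZ)))), add(SSZ, add(Z, Z)))))))
  →18  S(S(S(S(S(add(add(SZ, mul(Z, add(SZ, SSZ))), add(SSZ, add(Z, Z))))))))
  →19  S(S(S(S(S(add(S(add(Z, mul(Z, add(SZ, SSZ)))), add(SSZ, add(Z, Z))))))))
  →20  S(S(S(S(S(S(add(add(Z, mul(Z, add(SZ, SSZ))), add(SSZ, add(Z, Z)))))))))
  →21  S(S(S(S(S(S(add(mul(Z, add(SZ, SSZ)), add(SSZ, add(Z, Z)))))))))
  →22  S(S(S(S(S(S(add(Z, add(SSZ, add(Z, Z)))))))))
  →23  S(S(S(S(S(S(add(SSZ, add(Z, Z))))))))
  →24  S(S(S(S(S(S(S(add(SZ, add(Z, Z)))))))))
  →25  S(S(S(S(S(S(S(S(add(Z, add(Z, Z))))))))))
  →26  S(S(S(S(S(S(S(S(add(Z, Z)))))))))
  →27  S^8(Z)

Answer: normal form = S^8(Z)  (in 27 steps)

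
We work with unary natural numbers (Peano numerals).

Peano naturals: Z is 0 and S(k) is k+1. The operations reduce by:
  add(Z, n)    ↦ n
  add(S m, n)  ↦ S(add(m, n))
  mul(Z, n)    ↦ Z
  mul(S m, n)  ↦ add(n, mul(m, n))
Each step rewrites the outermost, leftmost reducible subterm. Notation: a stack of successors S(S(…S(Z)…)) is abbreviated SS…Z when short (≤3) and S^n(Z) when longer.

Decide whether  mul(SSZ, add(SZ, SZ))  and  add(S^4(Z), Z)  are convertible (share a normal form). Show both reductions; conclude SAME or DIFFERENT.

Term A:
  start: mul(SSZ, add(SZ, SZ))
  step 1: add(add(SZ, SZ), mul(SZ, add(SZ, SZ)))
  step 2: add(S(add(Z, SZ)), mul(SZ, add(SZ, SZ)))
  step 3: S(add(add(Z, SZ), mul(SZ, add(SZ, SZ))))
  step 4: S(add(SZ, mul(SZ, add(SZ, SZ))))
  step 5: S(S(add(Z, mul(SZ, add(SZ, SZ)))))
  step 6: S(S(mul(SZ, add(SZ, SZ))))
  step 7: S(S(add(add(SZ, SZ), mul(Z, add(SZ, SZ)))))
  step 8: S(S(add(S(add(Z, SZ)), mul(Z, add(SZ, SZ)))))
  step 9: S(S(S(add(add(Z, SZ), mul(Z, add(SZ, SZ))))))
  step 10: S(S(S(add(SZ, mul(Z, add(SZ, SZ))))))
  step 11: S(S(S(S(add(Z, mul(Z, add(SZ, SZ)))))))
  step 12: S(S(S(S(mul(Z, add(SZ, SZ))))))
  step 13: S^4(Z)

Term B:
  start: add(S^4(Z), Z)
  step 1: S(add(SSSZ, Z))
  step 2: S(S(add(SSZ, Z)))
  step 3: S(S(S(add(SZ, Z))))
  step 4: S(S(S(S(add(Z, Z)))))
  step 5: S^4(Z)

Answer: SAME — A ⇓ S^4(Z), B ⇓ S^4(Z)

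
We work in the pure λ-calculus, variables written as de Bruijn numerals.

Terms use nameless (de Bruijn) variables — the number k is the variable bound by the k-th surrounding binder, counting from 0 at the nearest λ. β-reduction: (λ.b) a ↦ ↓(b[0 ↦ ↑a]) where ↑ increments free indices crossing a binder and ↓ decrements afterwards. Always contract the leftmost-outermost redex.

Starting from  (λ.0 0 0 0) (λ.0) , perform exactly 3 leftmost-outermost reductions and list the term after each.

Answer: after 3 steps: (λ.0) (λ.0)

Reduction:
  start: (λ.0 0 0 0) (λ.0)
  [1] (λ.0) (λ.0) (λ.0) (λ.0)
  [2] (λ.0) (λ.0) (λ.0)
  [3] (λ.0) (λ.0)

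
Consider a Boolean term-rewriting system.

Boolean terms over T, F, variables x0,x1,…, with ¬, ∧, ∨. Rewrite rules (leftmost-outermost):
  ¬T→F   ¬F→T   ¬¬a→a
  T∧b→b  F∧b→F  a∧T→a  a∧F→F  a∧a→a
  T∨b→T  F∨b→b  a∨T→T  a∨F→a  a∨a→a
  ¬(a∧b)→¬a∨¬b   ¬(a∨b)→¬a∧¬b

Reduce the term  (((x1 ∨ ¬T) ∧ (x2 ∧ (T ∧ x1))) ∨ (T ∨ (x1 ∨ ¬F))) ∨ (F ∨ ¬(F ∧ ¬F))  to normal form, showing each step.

  start: (((x1 ∨ ¬T) ∧ (x2 ∧ (T ∧ x1))) ∨ (T ∨ (x1 ∨ ¬F))) ∨ (F ∨ ¬(F ∧ ¬F))
  →1  (((x1 ∨ F) ∧ (x2 ∧ (T ∧ x1))) ∨ (T ∨ (x1 ∨ ¬F))) ∨ (F ∨ ¬(F ∧ ¬F))
  →2  ((x1 ∧ (x2 ∧ (T ∧ x1))) ∨ (T ∨ (x1 ∨ ¬F))) ∨ (F ∨ ¬(F ∧ ¬F))
  →3  ((x1 ∧ (x2 ∧ x1)) ∨ (T ∨ (x1 ∨ ¬F))) ∨ (F ∨ ¬(F ∧ ¬F))
  →4  ((x1 ∧ (x2 ∧ x1)) ∨ T) ∨ (F ∨ ¬(F ∧ ¬F))
  →5  T ∨ (F ∨ ¬(F ∧ ¬F))
  →6  T

Answer: normal form = T  (in 6 steps)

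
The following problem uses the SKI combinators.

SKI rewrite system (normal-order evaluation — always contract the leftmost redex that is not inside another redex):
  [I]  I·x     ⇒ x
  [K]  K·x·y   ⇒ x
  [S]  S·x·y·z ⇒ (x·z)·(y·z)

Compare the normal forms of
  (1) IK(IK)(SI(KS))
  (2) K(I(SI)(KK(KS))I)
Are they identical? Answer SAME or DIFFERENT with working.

Term A:
  start: IK(IK)(SI(KS))
  →1  K(IK)(SI(KS))
  →2  IK
  →3  K

Term B:
  start: K(I(SI)(KK(KS))I)
  →1  K(SI(KK(KS))I)
  →2  K(II(KK(KS)I))
  →3  K(I(KK(KS)I))
  →4  K(KK(KS)I)
  →5  K(KI)

Answer: DIFFERENT — A ⇓ K, B ⇓ K(KI)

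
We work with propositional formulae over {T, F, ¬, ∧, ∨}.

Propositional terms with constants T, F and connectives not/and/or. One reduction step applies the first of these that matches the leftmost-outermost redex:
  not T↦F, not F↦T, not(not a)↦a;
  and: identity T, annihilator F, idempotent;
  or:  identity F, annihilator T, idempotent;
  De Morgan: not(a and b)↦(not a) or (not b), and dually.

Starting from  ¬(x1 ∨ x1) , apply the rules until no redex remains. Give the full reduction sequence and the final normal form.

Answer: normal form = ¬x1  (in 2 steps)

Derivation:
  start: ¬(x1 ∨ x1)
  step 1: ¬x1 ∧ ¬x1
  step 2: ¬x1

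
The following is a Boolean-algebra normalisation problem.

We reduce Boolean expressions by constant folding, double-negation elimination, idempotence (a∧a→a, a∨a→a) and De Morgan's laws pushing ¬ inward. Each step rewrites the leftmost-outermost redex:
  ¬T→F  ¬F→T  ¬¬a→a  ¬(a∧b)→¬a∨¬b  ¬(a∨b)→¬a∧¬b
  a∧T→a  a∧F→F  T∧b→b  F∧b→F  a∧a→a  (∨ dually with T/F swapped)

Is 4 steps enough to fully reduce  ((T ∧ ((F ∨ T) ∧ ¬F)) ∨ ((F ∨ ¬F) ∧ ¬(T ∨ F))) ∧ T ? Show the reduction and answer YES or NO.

Answer: NO — after 4 steps the term is ¬F ∨ ((F ∨ ¬F) ∧ ¬(T ∨ F)), not yet normal

Reduction:
  start: ((T ∧ ((F ∨ T) ∧ ¬F)) ∨ ((F ∨ ¬F) ∧ ¬(T ∨ F))) ∧ T
  [1] (T ∧ ((F ∨ T) ∧ ¬F)) ∨ ((F ∨ ¬F) ∧ ¬(T ∨ F))
  [2] ((F ∨ T) ∧ ¬F) ∨ ((F ∨ ¬F) ∧ ¬(T ∨ F))
  [3] (T ∧ ¬F) ∨ ((F ∨ ¬F) ∧ ¬(T ∨ F))
  [4] ¬F ∨ ((F ∨ ¬F) ∧ ¬(T ∨ F))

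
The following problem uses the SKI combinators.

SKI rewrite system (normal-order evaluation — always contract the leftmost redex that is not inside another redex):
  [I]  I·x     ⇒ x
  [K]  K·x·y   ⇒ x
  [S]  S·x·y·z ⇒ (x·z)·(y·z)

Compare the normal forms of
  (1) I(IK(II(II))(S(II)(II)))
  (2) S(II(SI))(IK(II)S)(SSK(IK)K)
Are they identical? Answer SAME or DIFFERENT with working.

Term A:
  start: I(IK(II(II))(S(II)(II)))
  step 1: IK(II(II))(S(II)(II))
  step 2: K(II(II))(S(II)(II))
  step 3: II(II)
  step 4: I(II)
  step 5: II
  step 6: I

Term B:
  start: S(II(SI))(IK(II)S)(SSK(IK)K)
  step 1: II(SI)(SSK(IK)K)(IK(II)S(SSK(IK)K))
  step 2: I(SI)(SSK(IK)K)(IK(II)S(SSK(IK)K))
  step 3: SI(SSK(IK)K)(IK(II)S(SSK(IK)K))
  step 4: I(IK(II)S(SSK(IK)K))(SSK(IK)K(IK(II)S(SSK(IK)K)))
  step 5: IK(II)S(SSK(IK)K)(SSK(IK)K(IK(II)S(SSK(IK)K)))
  step 6: K(II)S(SSK(IK)K)(SSK(IK)K(IK(II)S(SSK(IK)K)))
  step 7: II(SSK(IK)K)(SSK(IK)K(IK(II)S(SSK(IK)K)))
  step 8: I(SSK(IK)K)(SSK(IK)K(IK(II)S(SSK(IK)K)))
  step 9: SSK(IK)K(SSK(IK)K(IK(II)S(SSK(IK)K)))
  step 10: S(IK)(K(IK))K(SSK(IK)K(IK(II)S(SSK(IK)K)))
  step 11: IKK(K(IK)K)(SSK(IK)K(IK(II)S(SSK(IK)K)))
  step 12: KK(K(IK)K)(SSK(IK)K(IK(II)S(SSK(IK)K)))
  step 13: K(SSK(IK)K(IK(II)S(SSK(IK)K)))
  step 14: K(S(IK)(K(IK))K(IK(II)S(SSK(IK)K)))
  step 15: K(IKK(K(IK)K)(IK(II)S(SSK(IK)K)))
  step 16: K(KK(K(IK)K)(IK(II)S(SSK(IK)K)))
  step 17: K(K(IK(II)S(SSK(IK)K)))
  step 18: K(K(K(II)S(SSK(IK)K)))
  step 19: K(K(II(SSK(IK)K)))
  step 20: K(K(I(SSK(IK)K)))
  step 21: K(K(SSK(IK)K))
  step 22: K(K(S(IK)(K(IK))K))
  step 23: K(K(IKK(K(IK)K)))
  step 24: K(K(KK(K(IK)K)))
  step 25: K(KK)

Answer: DIFFERENT — A ⇓ I, B ⇓ K(KK)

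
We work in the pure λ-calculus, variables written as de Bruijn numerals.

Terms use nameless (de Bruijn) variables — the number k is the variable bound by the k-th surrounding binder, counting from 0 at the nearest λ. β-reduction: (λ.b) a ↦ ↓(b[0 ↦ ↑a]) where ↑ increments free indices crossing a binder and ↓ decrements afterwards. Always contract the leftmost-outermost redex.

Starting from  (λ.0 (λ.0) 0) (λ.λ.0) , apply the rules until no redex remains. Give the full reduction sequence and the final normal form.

Answer: normal form = λ.λ.0  (in 3 steps)

Derivation:
  start: (λ.0 (λ.0) 0) (λ.λ.0)
  [1] (λ.λ.0) (λ.0) (λ.λ.0)
  [2] (λ.0) (λ.λ.0)
  [3] λ.λ.0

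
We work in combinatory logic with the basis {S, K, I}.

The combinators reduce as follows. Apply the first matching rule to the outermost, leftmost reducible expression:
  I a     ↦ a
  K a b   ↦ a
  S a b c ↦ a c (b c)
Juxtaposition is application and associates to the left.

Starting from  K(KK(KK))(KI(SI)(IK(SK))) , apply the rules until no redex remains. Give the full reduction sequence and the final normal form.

Answer: normal form = K  (in 2 steps)

Reduction:
  start: K(KK(KK))(KI(SI)(IK(SK)))
  step 1: KK(KK)
  step 2: K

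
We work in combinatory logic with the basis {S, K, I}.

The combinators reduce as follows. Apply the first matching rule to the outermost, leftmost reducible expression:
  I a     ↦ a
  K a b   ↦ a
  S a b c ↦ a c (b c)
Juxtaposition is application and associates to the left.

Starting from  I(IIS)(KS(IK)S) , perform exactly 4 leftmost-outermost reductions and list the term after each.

Answer: after 4 steps: S(SS)

Working:
  start: I(IIS)(KS(IK)S)
  step 1: IIS(KS(IK)S)
  step 2: IS(KS(IK)S)
  step 3: S(KS(IK)S)
  step 4: S(SS)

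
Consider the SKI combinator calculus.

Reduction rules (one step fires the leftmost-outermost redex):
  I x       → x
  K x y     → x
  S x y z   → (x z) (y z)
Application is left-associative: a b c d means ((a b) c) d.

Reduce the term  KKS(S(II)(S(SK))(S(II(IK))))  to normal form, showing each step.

  start: KKS(S(II)(S(SK))(S(II(IK))))
  →1  K(S(II)(S(SK))(S(II(IK))))
  →2  K(II(S(II(IK)))(S(SK)(S(II(IK)))))
  →3  K(I(S(II(IK)))(S(SK)(S(II(IK)))))
  →4  K(S(II(IK))(S(SK)(S(II(IK)))))
  →5  K(S(I(IK))(S(SK)(S(II(IK)))))
  →6  K(S(IK)(S(SK)(S(II(IK)))))
  →7  K(SK(S(SK)(S(II(IK)))))
  →8  K(SK(S(SK)(S(I(IK)))))
  →9  K(SK(S(SK)(S(IK))))
  →10  K(SK(S(SK)(SK)))

Answer: normal form = K(SK(S(SK)(SK)))  (in 10 steps)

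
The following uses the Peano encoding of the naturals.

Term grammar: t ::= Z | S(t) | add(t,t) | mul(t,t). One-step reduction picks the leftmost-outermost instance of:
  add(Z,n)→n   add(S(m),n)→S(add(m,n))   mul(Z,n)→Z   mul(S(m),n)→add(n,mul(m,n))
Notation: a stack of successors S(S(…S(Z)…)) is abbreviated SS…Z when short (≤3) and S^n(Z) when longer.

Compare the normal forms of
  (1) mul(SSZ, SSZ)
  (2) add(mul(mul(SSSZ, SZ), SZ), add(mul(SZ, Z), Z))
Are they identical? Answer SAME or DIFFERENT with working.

Answer: DIFFERENT — A ⇓ S^4(Z), B ⇓ SSSZ

Derivation:
Term A:
  start: mul(SSZ, SSZ)
  [1] add(SSZ, mul(SZ, SSZ))
  [2] S(add(SZ, mul(SZ, SSZ)))
  [3] S(S(add(Z, mul(SZ, SSZ))))
  [4] S(S(mul(SZ, SSZ)))
  [5] S(S(add(SSZ, mul(Z, SSZ))))
  [6] S(S(S(add(SZ, mul(Z, SSZ)))))
  [7] S(S(S(S(add(Z, mul(Z, SSZ))))))
  [8] S(S(S(S(mul(Z, SSZ)))))
  [9] S^4(Z)

Term B:
  start: add(mul(mul(SSSZ, SZ), SZ), add(mul(SZ, Z), Z))
  [1] add(mul(add(SZ, mul(SSZ, SZ)), SZ), add(mul(SZ, Z), Z))
  [2] add(mul(S(add(Z, mul(SSZ, SZ))), SZ), add(mul(SZ, Z), Z))
  [3] add(add(SZ, mul(add(Z, mul(SSZ, SZ)), SZ)), add(mul(SZ, Z), Z))
  [4] add(S(add(Z, mul(add(Z, mul(SSZ, SZ)), SZ))), add(mul(SZ, Z), Z))
  [5] S(add(add(Z, mul(add(Z, mul(SSZ, SZ)), SZ)), add(mul(SZ, Z), Z)))
  [6] S(add(mul(add(Z, mul(SSZ, SZ)), SZ), add(mul(SZ, Z), Z)))
  [7] S(add(mul(mul(SSZ, SZ), SZ), add(mul(SZ, Z), Z)))
  [8] S(add(mul(add(SZ, mul(SZ, SZ)), SZ), add(mul(SZ, Z), Z)))
  [9] S(add(mul(S(add(Z, mul(SZ, SZ))), SZ), add(mul(SZ, Z), Z)))
  [10] S(add(add(SZ, mul(add(Z, mul(SZ, SZ)), SZ)), add(mul(SZ, Z), Z)))
  [11] S(add(S(add(Z, mul(add(Z, mul(SZ, SZ)), SZ))), add(mul(SZ, Z), Z)))
  [12] S(S(add(add(Z, mul(add(Z, mul(SZ, SZ)), SZ)), add(mul(SZ, Z), Z))))
  [13] S(S(add(mul(add(Z, mul(SZ, SZ)), SZ), add(mul(SZ, Z), Z))))
  [14] S(S(add(mul(mul(SZ, SZ), SZ), add(mul(SZ, Z), Z))))
  [15] S(S(add(mul(add(SZ, mul(Z, SZ)), SZ), add(mul(SZ, Z), Z))))
  [16] S(S(add(mul(S(add(Z, mul(Z, SZ))), SZ), add(mul(SZ, Z), Z))))
  [17] S(S(add(add(SZ, mul(add(Z, mul(Z, SZ)), SZ)), add(mul(SZ, Z), Z))))
  [18] S(S(add(S(add(Z, mul(add(Z, mul(Z, SZ)), SZ))), add(mul(SZ, Z), Z))))
  [19] S(S(S(add(add(Z, mul(add(Z, mul(Z, SZ)), SZ)), add(mul(SZ, Z), Z)))))
  [20] S(S(S(add(mul(add(Z, mul(Z, SZ)), SZ), add(mul(SZ, Z), Z)))))
  [21] S(S(S(add(mul(mul(Z, SZ), SZ), add(mul(SZ, Z), Z)))))
  [22] S(S(S(add(mul(Z, SZ), add(mul(SZ, Z), Z)))))
  [23] S(S(S(add(Z, add(mul(SZ, Z), Z)))))
  [24] S(S(S(add(mul(SZ, Z), Z))))
  [25] S(S(S(add(add(Z, mul(Z, Z)), Z))))
  [26] S(S(S(add(mul(Z, Z), Z))))
  [27] S(S(S(add(Z, Z))))
  [28] SSSZ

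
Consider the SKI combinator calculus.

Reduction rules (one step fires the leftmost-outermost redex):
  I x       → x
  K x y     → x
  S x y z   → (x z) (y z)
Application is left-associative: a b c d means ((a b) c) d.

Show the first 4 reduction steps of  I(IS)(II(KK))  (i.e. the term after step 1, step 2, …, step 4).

Answer: after 4 steps: S(KK)

Derivation:
  start: I(IS)(II(KK))
  →1  IS(II(KK))
  →2  S(II(KK))
  →3  S(I(KK))
  →4  S(KK)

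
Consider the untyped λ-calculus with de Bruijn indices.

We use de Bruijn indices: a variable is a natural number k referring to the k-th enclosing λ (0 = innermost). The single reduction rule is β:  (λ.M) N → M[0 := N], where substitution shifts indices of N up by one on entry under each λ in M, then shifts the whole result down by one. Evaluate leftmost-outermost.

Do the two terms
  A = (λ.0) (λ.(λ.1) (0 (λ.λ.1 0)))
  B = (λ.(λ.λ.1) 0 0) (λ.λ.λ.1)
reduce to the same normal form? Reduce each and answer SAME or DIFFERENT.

Term A:
  start: (λ.0) (λ.(λ.1) (0 (λ.λ.1 0)))
  [1] λ.(λ.1) (0 (λ.λ.1 0))
  [2] λ.0

Term B:
  start: (λ.(λ.λ.1) 0 0) (λ.λ.λ.1)
  [1] (λ.λ.1) (λ.λ.λ.1) (λ.λ.λ.1)
  [2] (λ.λ.λ.λ.1) (λ.λ.λ.1)
  [3] λ.λ.λ.1

Answer: DIFFERENT — A ⇓ λ.0, B ⇓ λ.λ.λ.1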